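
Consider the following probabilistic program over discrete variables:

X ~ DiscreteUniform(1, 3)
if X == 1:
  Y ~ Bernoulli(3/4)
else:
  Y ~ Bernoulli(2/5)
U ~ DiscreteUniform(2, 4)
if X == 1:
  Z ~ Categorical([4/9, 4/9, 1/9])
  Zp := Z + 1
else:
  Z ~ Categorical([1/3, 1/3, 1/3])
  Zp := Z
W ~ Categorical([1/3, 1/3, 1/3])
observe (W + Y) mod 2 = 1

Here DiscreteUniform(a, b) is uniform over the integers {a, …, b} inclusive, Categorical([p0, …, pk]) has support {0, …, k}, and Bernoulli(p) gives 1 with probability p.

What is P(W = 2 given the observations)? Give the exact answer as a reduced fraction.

P(W = 2 | obs) = 31/91

Enumerate traces; 81 have nonzero weight after conditioning:
  (X=1, Y=0, U=2, Z=0, W=1) weight 1/243
  (X=1, Y=0, U=2, Z=1, W=1) weight 1/243
  (X=1, Y=0, U=2, Z=2, W=1) weight 1/972
  (X=1, Y=0, U=3, Z=0, W=1) weight 1/243
  (X=1, Y=0, U=3, Z=1, W=1) weight 1/243
  (X=1, Y=0, U=3, Z=2, W=1) weight 1/972
  (X=1, Y=0, U=4, Z=0, W=1) weight 1/243
  (X=1, Y=0, U=4, Z=1, W=1) weight 1/243
  (X=1, Y=1, U=2, Z=0, W=0) weight 1/81
  (X=1, Y=1, U=2, Z=0, W=2) weight 1/81
  … 71 more
Group by W:
  weight(W=0) = 31/180
  weight(W=1) = 29/180
  weight(W=2) = 31/180
Total weight = 31/180 + 29/180 + 31/180 = 91/180
P(W=0 | obs) = 31/180 / 91/180 = 31/91
P(W=1 | obs) = 29/180 / 91/180 = 29/91
P(W=2 | obs) = 31/180 / 91/180 = 31/91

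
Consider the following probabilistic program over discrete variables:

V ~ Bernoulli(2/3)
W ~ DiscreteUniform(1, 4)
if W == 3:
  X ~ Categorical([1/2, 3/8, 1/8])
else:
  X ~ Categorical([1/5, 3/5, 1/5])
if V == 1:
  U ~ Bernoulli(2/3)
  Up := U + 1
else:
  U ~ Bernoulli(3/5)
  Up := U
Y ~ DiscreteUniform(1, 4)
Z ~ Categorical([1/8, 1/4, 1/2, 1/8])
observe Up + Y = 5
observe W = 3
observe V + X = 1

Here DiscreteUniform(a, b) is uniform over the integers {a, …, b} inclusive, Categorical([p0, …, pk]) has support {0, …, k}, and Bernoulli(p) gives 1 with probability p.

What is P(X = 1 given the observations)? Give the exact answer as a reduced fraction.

P(X = 1 | obs) = 9/49

Enumerate traces; 12 have nonzero weight after conditioning:
  (V=0, W=3, X=1, U=1, Y=4, Z=0) weight 3/5120
  (V=0, W=3, X=1, U=1, Y=4, Z=1) weight 3/2560
  (V=0, W=3, X=1, U=1, Y=4, Z=2) weight 3/1280
  (V=0, W=3, X=1, U=1, Y=4, Z=3) weight 3/5120
  (V=1, W=3, X=0, U=0, Y=4, Z=0) weight 1/1152
  (V=1, W=3, X=0, U=0, Y=4, Z=1) weight 1/576
  (V=1, W=3, X=0, U=0, Y=4, Z=2) weight 1/288
  (V=1, W=3, X=0, U=0, Y=4, Z=3) weight 1/1152
  … 4 more
Group by X:
  weight(X=0) = 1/48
  weight(X=1) = 3/640
Total weight = 1/48 + 3/640 = 49/1920
P(X=0 | obs) = 1/48 / 49/1920 = 40/49
P(X=1 | obs) = 3/640 / 49/1920 = 9/49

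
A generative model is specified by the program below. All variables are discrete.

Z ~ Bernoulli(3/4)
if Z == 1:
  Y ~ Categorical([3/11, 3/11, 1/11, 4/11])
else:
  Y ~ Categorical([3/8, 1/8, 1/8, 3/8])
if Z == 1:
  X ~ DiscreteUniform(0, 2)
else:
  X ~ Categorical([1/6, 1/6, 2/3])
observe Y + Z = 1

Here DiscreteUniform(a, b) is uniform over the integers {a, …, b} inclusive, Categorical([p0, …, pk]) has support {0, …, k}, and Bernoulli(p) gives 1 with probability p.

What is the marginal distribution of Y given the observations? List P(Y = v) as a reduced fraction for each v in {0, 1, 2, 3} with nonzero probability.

Enumerate traces; 6 have nonzero weight after conditioning:
  (Z=0, Y=1, X=0) weight 1/192
  (Z=0, Y=1, X=1) weight 1/192
  (Z=0, Y=1, X=2) weight 1/48
  (Z=1, Y=0, X=0) weight 3/44
  (Z=1, Y=0, X=1) weight 3/44
  (Z=1, Y=0, X=2) weight 3/44
Group by Y:
  weight(Y=0) = 9/44
  weight(Y=1) = 1/32
Total weight = 9/44 + 1/32 = 83/352
P(Y=0 | obs) = 9/44 / 83/352 = 72/83
P(Y=1 | obs) = 1/32 / 83/352 = 11/83

P(Y=0) = 72/83, P(Y=1) = 11/83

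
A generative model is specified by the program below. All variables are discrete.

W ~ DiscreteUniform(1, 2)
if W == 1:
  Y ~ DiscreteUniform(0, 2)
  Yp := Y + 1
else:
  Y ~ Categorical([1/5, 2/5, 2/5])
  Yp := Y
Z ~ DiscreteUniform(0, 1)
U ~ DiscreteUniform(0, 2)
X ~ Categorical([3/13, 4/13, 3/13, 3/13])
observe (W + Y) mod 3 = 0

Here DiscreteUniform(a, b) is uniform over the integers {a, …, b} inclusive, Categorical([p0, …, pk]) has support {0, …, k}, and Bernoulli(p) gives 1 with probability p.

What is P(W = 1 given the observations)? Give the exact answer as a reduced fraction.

Enumerate traces; 48 have nonzero weight after conditioning:
  (W=1, Y=2, Z=0, U=0, X=0) weight 1/156
  (W=1, Y=2, Z=0, U=0, X=1) weight 1/117
  (W=1, Y=2, Z=0, U=0, X=2) weight 1/156
  (W=1, Y=2, Z=0, U=0, X=3) weight 1/156
  (W=1, Y=2, Z=0, U=1, X=0) weight 1/156
  (W=1, Y=2, Z=0, U=1, X=1) weight 1/117
  (W=1, Y=2, Z=0, U=1, X=2) weight 1/156
  (W=1, Y=2, Z=0, U=1, X=3) weight 1/156
  (W=2, Y=1, Z=0, U=0, X=0) weight 1/130
  … 39 more
Group by W:
  weight(W=1) = 1/6
  weight(W=2) = 1/5
Total weight = 1/6 + 1/5 = 11/30
P(W=1 | obs) = 1/6 / 11/30 = 5/11
P(W=2 | obs) = 1/5 / 11/30 = 6/11

P(W = 1 | obs) = 5/11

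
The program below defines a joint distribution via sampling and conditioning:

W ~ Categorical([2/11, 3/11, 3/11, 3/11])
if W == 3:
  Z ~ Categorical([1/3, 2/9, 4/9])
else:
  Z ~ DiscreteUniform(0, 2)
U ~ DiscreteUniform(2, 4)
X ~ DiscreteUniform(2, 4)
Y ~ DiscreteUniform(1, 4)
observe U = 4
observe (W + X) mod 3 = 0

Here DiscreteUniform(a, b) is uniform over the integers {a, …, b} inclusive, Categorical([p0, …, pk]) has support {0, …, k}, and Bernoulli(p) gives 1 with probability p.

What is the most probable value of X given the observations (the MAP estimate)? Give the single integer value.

Enumerate traces; 48 have nonzero weight after conditioning:
  (W=0, Z=0, U=4, X=3, Y=1) weight 1/594
  (W=0, Z=0, U=4, X=3, Y=2) weight 1/594
  (W=0, Z=0, U=4, X=3, Y=3) weight 1/594
  (W=0, Z=0, U=4, X=3, Y=4) weight 1/594
  (W=0, Z=1, U=4, X=3, Y=1) weight 1/594
  (W=0, Z=1, U=4, X=3, Y=2) weight 1/594
  (W=0, Z=1, U=4, X=3, Y=3) weight 1/594
  (W=0, Z=1, U=4, X=3, Y=4) weight 1/594
  (W=1, Z=0, U=4, X=2, Y=1) weight 1/396
  (W=2, Z=0, U=4, X=4, Y=1) weight 1/396
  … 38 more
Group by X:
  weight(X=2) = 1/33
  weight(X=3) = 5/99
  weight(X=4) = 1/33
Total weight = 1/33 + 5/99 + 1/33 = 1/9
P(X=2 | obs) = 1/33 / 1/9 = 3/11
P(X=3 | obs) = 5/99 / 1/9 = 5/11
P(X=4 | obs) = 1/33 / 1/9 = 3/11
argmax = 3

argmax_v P(X = v | obs) = 3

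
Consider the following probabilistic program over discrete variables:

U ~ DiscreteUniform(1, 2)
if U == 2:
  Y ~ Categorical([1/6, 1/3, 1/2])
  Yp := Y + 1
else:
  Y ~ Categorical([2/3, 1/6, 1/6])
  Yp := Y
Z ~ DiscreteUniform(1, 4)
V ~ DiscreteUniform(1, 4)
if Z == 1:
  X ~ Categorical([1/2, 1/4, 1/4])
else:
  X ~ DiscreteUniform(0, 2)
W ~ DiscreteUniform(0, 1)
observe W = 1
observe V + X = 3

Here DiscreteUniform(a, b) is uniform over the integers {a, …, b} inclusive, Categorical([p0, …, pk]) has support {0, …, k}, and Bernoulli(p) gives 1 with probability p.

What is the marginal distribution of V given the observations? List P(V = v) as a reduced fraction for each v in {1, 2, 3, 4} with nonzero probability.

Enumerate traces; 72 have nonzero weight after conditioning:
  (U=1, Y=0, Z=1, V=1, X=2, W=1) weight 1/384
  (U=1, Y=0, Z=1, V=2, X=1, W=1) weight 1/384
  (U=1, Y=0, Z=1, V=3, X=0, W=1) weight 1/192
  (U=1, Y=0, Z=2, V=1, X=2, W=1) weight 1/288
  (U=1, Y=0, Z=2, V=2, X=1, W=1) weight 1/288
  (U=1, Y=0, Z=2, V=3, X=0, W=1) weight 1/288
  (U=1, Y=0, Z=3, V=1, X=2, W=1) weight 1/288
  (U=1, Y=0, Z=3, V=2, X=1, W=1) weight 1/288
  … 64 more
Group by V:
  weight(V=1) = 5/128
  weight(V=2) = 5/128
  weight(V=3) = 3/64
Total weight = 5/128 + 5/128 + 3/64 = 1/8
P(V=1 | obs) = 5/128 / 1/8 = 5/16
P(V=2 | obs) = 5/128 / 1/8 = 5/16
P(V=3 | obs) = 3/64 / 1/8 = 3/8

P(V=1) = 5/16, P(V=2) = 5/16, P(V=3) = 3/8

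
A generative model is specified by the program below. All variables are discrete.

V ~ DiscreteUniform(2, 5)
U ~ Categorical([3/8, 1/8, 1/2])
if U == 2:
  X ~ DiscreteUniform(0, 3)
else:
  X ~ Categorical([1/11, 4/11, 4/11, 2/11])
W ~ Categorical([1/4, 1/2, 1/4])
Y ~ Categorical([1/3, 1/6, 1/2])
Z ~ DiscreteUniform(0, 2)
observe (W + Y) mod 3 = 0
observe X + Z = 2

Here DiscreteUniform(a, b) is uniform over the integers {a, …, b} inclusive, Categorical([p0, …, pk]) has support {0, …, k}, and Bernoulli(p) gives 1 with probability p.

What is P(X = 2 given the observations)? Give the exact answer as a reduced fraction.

Enumerate traces; 108 have nonzero weight after conditioning:
  (V=2, U=0, X=0, W=0, Y=0, Z=2) weight 1/4224
  (V=2, U=0, X=0, W=1, Y=2, Z=2) weight 1/1408
  (V=2, U=0, X=0, W=2, Y=1, Z=2) weight 1/8448
  (V=2, U=0, X=1, W=0, Y=0, Z=1) weight 1/1056
  (V=2, U=0, X=1, W=1, Y=2, Z=1) weight 1/352
  (V=2, U=0, X=1, W=2, Y=1, Z=1) weight 1/2112
  (V=2, U=0, X=2, W=0, Y=0, Z=0) weight 1/1056
  (V=2, U=0, X=2, W=1, Y=2, Z=0) weight 1/352
  … 100 more
Group by X:
  weight(X=0) = 15/704
  weight(X=1) = 27/704
  weight(X=2) = 27/704
Total weight = 15/704 + 27/704 + 27/704 = 69/704
P(X=0 | obs) = 15/704 / 69/704 = 5/23
P(X=1 | obs) = 27/704 / 69/704 = 9/23
P(X=2 | obs) = 27/704 / 69/704 = 9/23

P(X = 2 | obs) = 9/23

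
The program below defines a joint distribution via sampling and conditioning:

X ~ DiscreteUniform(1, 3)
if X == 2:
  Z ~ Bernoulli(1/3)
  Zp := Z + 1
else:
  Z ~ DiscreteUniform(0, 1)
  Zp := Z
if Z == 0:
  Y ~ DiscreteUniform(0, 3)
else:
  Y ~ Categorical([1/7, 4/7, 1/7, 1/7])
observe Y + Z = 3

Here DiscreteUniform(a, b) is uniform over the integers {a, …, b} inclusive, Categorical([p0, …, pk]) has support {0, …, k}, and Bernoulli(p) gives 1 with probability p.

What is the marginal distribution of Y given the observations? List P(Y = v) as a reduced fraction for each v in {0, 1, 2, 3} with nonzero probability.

Enumerate traces; 6 have nonzero weight after conditioning:
  (X=1, Z=0, Y=3) weight 1/24
  (X=1, Z=1, Y=2) weight 1/42
  (X=2, Z=0, Y=3) weight 1/18
  (X=2, Z=1, Y=2) weight 1/63
  (X=3, Z=0, Y=3) weight 1/24
  (X=3, Z=1, Y=2) weight 1/42
Group by Y:
  weight(Y=2) = 4/63
  weight(Y=3) = 5/36
Total weight = 4/63 + 5/36 = 17/84
P(Y=2 | obs) = 4/63 / 17/84 = 16/51
P(Y=3 | obs) = 5/36 / 17/84 = 35/51

P(Y=2) = 16/51, P(Y=3) = 35/51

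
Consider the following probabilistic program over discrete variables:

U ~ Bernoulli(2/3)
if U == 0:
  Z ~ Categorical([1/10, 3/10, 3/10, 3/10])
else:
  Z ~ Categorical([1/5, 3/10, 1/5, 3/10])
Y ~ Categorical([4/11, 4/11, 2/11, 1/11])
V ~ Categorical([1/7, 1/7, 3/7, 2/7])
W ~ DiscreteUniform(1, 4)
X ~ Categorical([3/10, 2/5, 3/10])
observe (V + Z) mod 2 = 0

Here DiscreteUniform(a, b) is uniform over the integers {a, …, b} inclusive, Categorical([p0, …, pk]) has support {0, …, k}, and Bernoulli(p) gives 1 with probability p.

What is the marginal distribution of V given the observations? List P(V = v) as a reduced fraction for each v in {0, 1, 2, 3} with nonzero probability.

P(V=0) = 2/17, P(V=1) = 3/17, P(V=2) = 6/17, P(V=3) = 6/17

Enumerate traces; 768 have nonzero weight after conditioning:
  (U=0, Z=0, Y=0, V=0, W=1, X=0) weight 1/7700
  (U=0, Z=0, Y=0, V=0, W=1, X=1) weight 1/5775
  (U=0, Z=0, Y=0, V=0, W=1, X=2) weight 1/7700
  (U=0, Z=0, Y=0, V=0, W=2, X=0) weight 1/7700
  (U=0, Z=0, Y=0, V=0, W=2, X=1) weight 1/5775
  (U=0, Z=0, Y=0, V=0, W=2, X=2) weight 1/7700
  (U=0, Z=0, Y=0, V=0, W=3, X=0) weight 1/7700
  (U=0, Z=0, Y=0, V=0, W=3, X=1) weight 1/5775
  (U=0, Z=0, Y=0, V=2, W=1, X=0) weight 3/7700
  (U=0, Z=1, Y=0, V=1, W=1, X=0) weight 3/7700
  … 758 more
Group by V:
  weight(V=0) = 2/35
  weight(V=1) = 3/35
  weight(V=2) = 6/35
  weight(V=3) = 6/35
Total weight = 2/35 + 3/35 + 6/35 + 6/35 = 17/35
P(V=0 | obs) = 2/35 / 17/35 = 2/17
P(V=1 | obs) = 3/35 / 17/35 = 3/17
P(V=2 | obs) = 6/35 / 17/35 = 6/17
P(V=3 | obs) = 6/35 / 17/35 = 6/17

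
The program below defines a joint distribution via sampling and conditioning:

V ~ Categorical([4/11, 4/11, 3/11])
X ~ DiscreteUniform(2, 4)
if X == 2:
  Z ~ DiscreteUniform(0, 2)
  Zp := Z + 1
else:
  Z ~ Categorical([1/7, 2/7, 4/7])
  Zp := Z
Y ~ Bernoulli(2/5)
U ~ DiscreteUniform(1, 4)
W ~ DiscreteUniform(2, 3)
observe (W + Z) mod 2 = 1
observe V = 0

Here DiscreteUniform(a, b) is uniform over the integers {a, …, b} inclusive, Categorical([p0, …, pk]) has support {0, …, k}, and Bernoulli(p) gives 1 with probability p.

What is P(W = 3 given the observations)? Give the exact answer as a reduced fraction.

P(W = 3 | obs) = 44/63

Enumerate traces; 72 have nonzero weight after conditioning:
  (V=0, X=2, Z=0, Y=0, U=1, W=3) weight 1/330
  (V=0, X=2, Z=0, Y=0, U=2, W=3) weight 1/330
  (V=0, X=2, Z=0, Y=0, U=3, W=3) weight 1/330
  (V=0, X=2, Z=0, Y=0, U=4, W=3) weight 1/330
  (V=0, X=2, Z=0, Y=1, U=1, W=3) weight 1/495
  (V=0, X=2, Z=0, Y=1, U=2, W=3) weight 1/495
  (V=0, X=2, Z=0, Y=1, U=3, W=3) weight 1/495
  (V=0, X=2, Z=0, Y=1, U=4, W=3) weight 1/495
  (V=0, X=2, Z=1, Y=0, U=1, W=2) weight 1/330
  … 63 more
Group by W:
  weight(W=2) = 38/693
  weight(W=3) = 8/63
Total weight = 38/693 + 8/63 = 2/11
P(W=2 | obs) = 38/693 / 2/11 = 19/63
P(W=3 | obs) = 8/63 / 2/11 = 44/63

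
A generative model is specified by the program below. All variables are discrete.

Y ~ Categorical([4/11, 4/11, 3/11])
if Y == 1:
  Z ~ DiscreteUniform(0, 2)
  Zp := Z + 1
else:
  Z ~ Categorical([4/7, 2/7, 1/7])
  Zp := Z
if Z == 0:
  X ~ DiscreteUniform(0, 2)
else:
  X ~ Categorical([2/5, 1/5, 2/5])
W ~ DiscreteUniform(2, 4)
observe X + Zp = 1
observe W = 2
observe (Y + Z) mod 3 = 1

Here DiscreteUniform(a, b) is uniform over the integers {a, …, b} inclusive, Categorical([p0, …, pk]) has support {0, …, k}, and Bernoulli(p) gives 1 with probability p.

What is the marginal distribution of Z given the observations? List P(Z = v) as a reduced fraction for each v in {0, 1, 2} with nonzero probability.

Enumerate traces; 2 have nonzero weight after conditioning:
  (Y=0, Z=1, X=0, W=2) weight 16/1155
  (Y=1, Z=0, X=0, W=2) weight 4/297
Group by Z:
  weight(Z=0) = 4/297
  weight(Z=1) = 16/1155
Total weight = 4/297 + 16/1155 = 284/10395
P(Z=0 | obs) = 4/297 / 284/10395 = 35/71
P(Z=1 | obs) = 16/1155 / 284/10395 = 36/71

P(Z=0) = 35/71, P(Z=1) = 36/71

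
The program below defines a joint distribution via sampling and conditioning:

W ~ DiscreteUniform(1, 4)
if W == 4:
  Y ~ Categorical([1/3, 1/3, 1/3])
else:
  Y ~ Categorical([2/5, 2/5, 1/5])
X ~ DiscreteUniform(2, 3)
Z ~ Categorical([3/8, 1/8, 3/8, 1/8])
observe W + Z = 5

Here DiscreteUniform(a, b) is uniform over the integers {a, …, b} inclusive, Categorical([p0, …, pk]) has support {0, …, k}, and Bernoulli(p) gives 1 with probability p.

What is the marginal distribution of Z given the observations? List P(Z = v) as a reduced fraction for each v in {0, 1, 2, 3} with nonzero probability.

P(Z=1) = 1/5, P(Z=2) = 3/5, P(Z=3) = 1/5

Enumerate traces; 18 have nonzero weight after conditioning:
  (W=2, Y=0, X=2, Z=3) weight 1/160
  (W=2, Y=0, X=3, Z=3) weight 1/160
  (W=2, Y=1, X=2, Z=3) weight 1/160
  (W=2, Y=1, X=3, Z=3) weight 1/160
  (W=2, Y=2, X=2, Z=3) weight 1/320
  (W=2, Y=2, X=3, Z=3) weight 1/320
  (W=3, Y=0, X=2, Z=2) weight 3/160
  (W=3, Y=0, X=3, Z=2) weight 3/160
  (W=4, Y=0, X=2, Z=1) weight 1/192
  … 9 more
Group by Z:
  weight(Z=1) = 1/32
  weight(Z=2) = 3/32
  weight(Z=3) = 1/32
Total weight = 1/32 + 3/32 + 1/32 = 5/32
P(Z=1 | obs) = 1/32 / 5/32 = 1/5
P(Z=2 | obs) = 3/32 / 5/32 = 3/5
P(Z=3 | obs) = 1/32 / 5/32 = 1/5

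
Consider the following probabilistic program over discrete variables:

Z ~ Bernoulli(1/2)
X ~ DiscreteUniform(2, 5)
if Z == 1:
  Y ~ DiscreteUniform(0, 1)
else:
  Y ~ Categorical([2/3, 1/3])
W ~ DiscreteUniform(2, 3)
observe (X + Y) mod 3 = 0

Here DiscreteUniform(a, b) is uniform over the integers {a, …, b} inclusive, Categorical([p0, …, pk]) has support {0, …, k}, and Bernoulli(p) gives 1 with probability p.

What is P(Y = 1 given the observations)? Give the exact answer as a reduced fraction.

Enumerate traces; 12 have nonzero weight after conditioning:
  (Z=0, X=2, Y=1, W=2) weight 1/48
  (Z=0, X=2, Y=1, W=3) weight 1/48
  (Z=0, X=3, Y=0, W=2) weight 1/24
  (Z=0, X=3, Y=0, W=3) weight 1/24
  (Z=0, X=5, Y=1, W=2) weight 1/48
  (Z=0, X=5, Y=1, W=3) weight 1/48
  (Z=1, X=2, Y=1, W=2) weight 1/32
  (Z=1, X=2, Y=1, W=3) weight 1/32
  … 4 more
Group by Y:
  weight(Y=0) = 7/48
  weight(Y=1) = 5/24
Total weight = 7/48 + 5/24 = 17/48
P(Y=0 | obs) = 7/48 / 17/48 = 7/17
P(Y=1 | obs) = 5/24 / 17/48 = 10/17

P(Y = 1 | obs) = 10/17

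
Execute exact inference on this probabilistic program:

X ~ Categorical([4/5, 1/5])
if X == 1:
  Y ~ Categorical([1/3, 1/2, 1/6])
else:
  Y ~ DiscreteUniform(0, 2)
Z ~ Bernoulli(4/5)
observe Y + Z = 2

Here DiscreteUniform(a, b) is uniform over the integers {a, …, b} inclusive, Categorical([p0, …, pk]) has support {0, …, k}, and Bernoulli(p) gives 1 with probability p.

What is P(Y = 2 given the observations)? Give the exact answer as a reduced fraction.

P(Y = 2 | obs) = 9/53

Enumerate traces; 4 have nonzero weight after conditioning:
  (X=0, Y=1, Z=1) weight 16/75
  (X=0, Y=2, Z=0) weight 4/75
  (X=1, Y=1, Z=1) weight 2/25
  (X=1, Y=2, Z=0) weight 1/150
Group by Y:
  weight(Y=1) = 22/75
  weight(Y=2) = 3/50
Total weight = 22/75 + 3/50 = 53/150
P(Y=1 | obs) = 22/75 / 53/150 = 44/53
P(Y=2 | obs) = 3/50 / 53/150 = 9/53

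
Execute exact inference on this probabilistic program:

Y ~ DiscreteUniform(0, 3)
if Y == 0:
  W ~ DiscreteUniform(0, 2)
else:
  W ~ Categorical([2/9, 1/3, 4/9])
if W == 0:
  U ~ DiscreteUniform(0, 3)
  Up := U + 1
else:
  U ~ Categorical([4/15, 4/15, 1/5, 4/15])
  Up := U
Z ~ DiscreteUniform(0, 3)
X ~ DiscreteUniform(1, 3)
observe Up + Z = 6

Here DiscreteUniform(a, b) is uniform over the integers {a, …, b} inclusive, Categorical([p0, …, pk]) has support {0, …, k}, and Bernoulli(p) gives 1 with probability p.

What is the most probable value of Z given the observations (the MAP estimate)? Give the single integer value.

Enumerate traces; 48 have nonzero weight after conditioning:
  (Y=0, W=0, U=2, Z=3, X=1) weight 1/576
  (Y=0, W=0, U=2, Z=3, X=2) weight 1/576
  (Y=0, W=0, U=2, Z=3, X=3) weight 1/576
  (Y=0, W=0, U=3, Z=2, X=1) weight 1/576
  (Y=0, W=0, U=3, Z=2, X=2) weight 1/576
  (Y=0, W=0, U=3, Z=2, X=3) weight 1/576
  (Y=0, W=1, U=3, Z=3, X=1) weight 1/540
  (Y=0, W=1, U=3, Z=3, X=2) weight 1/540
  … 40 more
Group by Z:
  weight(Z=2) = 1/64
  weight(Z=3) = 21/320
Total weight = 1/64 + 21/320 = 13/160
P(Z=2 | obs) = 1/64 / 13/160 = 5/26
P(Z=3 | obs) = 21/320 / 13/160 = 21/26
argmax = 3

argmax_v P(Z = v | obs) = 3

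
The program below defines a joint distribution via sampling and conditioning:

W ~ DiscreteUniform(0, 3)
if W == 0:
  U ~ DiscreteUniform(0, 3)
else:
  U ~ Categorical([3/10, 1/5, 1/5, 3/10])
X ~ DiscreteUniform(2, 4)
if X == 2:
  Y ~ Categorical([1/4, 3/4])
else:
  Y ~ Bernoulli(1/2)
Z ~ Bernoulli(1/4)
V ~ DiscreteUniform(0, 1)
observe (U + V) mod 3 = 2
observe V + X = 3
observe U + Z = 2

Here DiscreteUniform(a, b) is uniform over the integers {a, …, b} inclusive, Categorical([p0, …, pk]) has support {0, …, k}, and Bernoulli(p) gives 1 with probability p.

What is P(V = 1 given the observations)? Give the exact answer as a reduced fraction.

P(V = 1 | obs) = 1/4

Enumerate traces; 16 have nonzero weight after conditioning:
  (W=0, U=1, X=2, Y=0, Z=1, V=1) weight 1/1536
  (W=0, U=1, X=2, Y=1, Z=1, V=1) weight 1/512
  (W=0, U=2, X=3, Y=0, Z=0, V=0) weight 1/256
  (W=0, U=2, X=3, Y=1, Z=0, V=0) weight 1/256
  (W=1, U=1, X=2, Y=0, Z=1, V=1) weight 1/1920
  (W=1, U=1, X=2, Y=1, Z=1, V=1) weight 1/640
  (W=1, U=2, X=3, Y=0, Z=0, V=0) weight 1/320
  (W=1, U=2, X=3, Y=1, Z=0, V=0) weight 1/320
  … 8 more
Group by V:
  weight(V=0) = 17/640
  weight(V=1) = 17/1920
Total weight = 17/640 + 17/1920 = 17/480
P(V=0 | obs) = 17/640 / 17/480 = 3/4
P(V=1 | obs) = 17/1920 / 17/480 = 1/4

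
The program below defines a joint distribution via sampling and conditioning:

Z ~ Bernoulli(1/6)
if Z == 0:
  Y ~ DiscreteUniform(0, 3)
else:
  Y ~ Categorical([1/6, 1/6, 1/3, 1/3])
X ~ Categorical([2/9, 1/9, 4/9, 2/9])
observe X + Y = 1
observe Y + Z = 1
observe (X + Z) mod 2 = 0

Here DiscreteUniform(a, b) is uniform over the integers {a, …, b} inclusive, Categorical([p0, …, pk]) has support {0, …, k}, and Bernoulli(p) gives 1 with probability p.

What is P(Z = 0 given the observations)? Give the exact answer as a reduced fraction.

P(Z = 0 | obs) = 15/16

Enumerate traces; 2 have nonzero weight after conditioning:
  (Z=0, Y=1, X=0) weight 5/108
  (Z=1, Y=0, X=1) weight 1/324
Group by Z:
  weight(Z=0) = 5/108
  weight(Z=1) = 1/324
Total weight = 5/108 + 1/324 = 4/81
P(Z=0 | obs) = 5/108 / 4/81 = 15/16
P(Z=1 | obs) = 1/324 / 4/81 = 1/16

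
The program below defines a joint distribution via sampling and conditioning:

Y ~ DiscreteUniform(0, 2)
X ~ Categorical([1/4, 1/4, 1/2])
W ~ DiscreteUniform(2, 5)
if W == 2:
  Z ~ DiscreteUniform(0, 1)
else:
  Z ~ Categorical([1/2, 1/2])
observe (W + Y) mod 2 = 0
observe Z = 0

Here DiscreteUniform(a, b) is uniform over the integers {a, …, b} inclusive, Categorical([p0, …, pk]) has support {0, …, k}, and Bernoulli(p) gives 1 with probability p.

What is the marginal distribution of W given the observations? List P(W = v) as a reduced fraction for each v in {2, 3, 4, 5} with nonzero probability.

P(W=2) = 1/3, P(W=3) = 1/6, P(W=4) = 1/3, P(W=5) = 1/6

Enumerate traces; 18 have nonzero weight after conditioning:
  (Y=0, X=0, W=2, Z=0) weight 1/96
  (Y=0, X=0, W=4, Z=0) weight 1/96
  (Y=0, X=1, W=2, Z=0) weight 1/96
  (Y=0, X=1, W=4, Z=0) weight 1/96
  (Y=0, X=2, W=2, Z=0) weight 1/48
  (Y=0, X=2, W=4, Z=0) weight 1/48
  (Y=1, X=0, W=3, Z=0) weight 1/96
  (Y=1, X=0, W=5, Z=0) weight 1/96
  … 10 more
Group by W:
  weight(W=2) = 1/12
  weight(W=3) = 1/24
  weight(W=4) = 1/12
  weight(W=5) = 1/24
Total weight = 1/12 + 1/24 + 1/12 + 1/24 = 1/4
P(W=2 | obs) = 1/12 / 1/4 = 1/3
P(W=3 | obs) = 1/24 / 1/4 = 1/6
P(W=4 | obs) = 1/12 / 1/4 = 1/3
P(W=5 | obs) = 1/24 / 1/4 = 1/6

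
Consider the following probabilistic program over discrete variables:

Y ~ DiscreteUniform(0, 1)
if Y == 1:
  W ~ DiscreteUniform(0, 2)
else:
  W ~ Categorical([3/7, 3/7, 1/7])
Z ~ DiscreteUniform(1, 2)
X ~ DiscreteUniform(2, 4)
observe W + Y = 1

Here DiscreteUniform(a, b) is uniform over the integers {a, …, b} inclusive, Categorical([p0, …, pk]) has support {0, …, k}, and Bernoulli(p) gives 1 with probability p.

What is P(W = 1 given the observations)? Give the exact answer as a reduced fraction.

Enumerate traces; 12 have nonzero weight after conditioning:
  (Y=0, W=1, Z=1, X=2) weight 1/28
  (Y=0, W=1, Z=1, X=3) weight 1/28
  (Y=0, W=1, Z=1, X=4) weight 1/28
  (Y=0, W=1, Z=2, X=2) weight 1/28
  (Y=0, W=1, Z=2, X=3) weight 1/28
  (Y=0, W=1, Z=2, X=4) weight 1/28
  (Y=1, W=0, Z=1, X=2) weight 1/36
  (Y=1, W=0, Z=1, X=3) weight 1/36
  … 4 more
Group by W:
  weight(W=0) = 1/6
  weight(W=1) = 3/14
Total weight = 1/6 + 3/14 = 8/21
P(W=0 | obs) = 1/6 / 8/21 = 7/16
P(W=1 | obs) = 3/14 / 8/21 = 9/16

P(W = 1 | obs) = 9/16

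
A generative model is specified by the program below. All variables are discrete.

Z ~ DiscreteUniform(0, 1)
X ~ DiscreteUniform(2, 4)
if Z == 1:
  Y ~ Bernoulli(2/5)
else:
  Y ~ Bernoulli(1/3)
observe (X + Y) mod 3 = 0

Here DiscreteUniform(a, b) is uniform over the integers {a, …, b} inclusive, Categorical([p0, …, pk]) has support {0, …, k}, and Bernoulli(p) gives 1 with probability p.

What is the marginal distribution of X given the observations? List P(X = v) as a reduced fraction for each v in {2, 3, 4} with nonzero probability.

Enumerate traces; 4 have nonzero weight after conditioning:
  (Z=0, X=2, Y=1) weight 1/18
  (Z=0, X=3, Y=0) weight 1/9
  (Z=1, X=2, Y=1) weight 1/15
  (Z=1, X=3, Y=0) weight 1/10
Group by X:
  weight(X=2) = 11/90
  weight(X=3) = 19/90
Total weight = 11/90 + 19/90 = 1/3
P(X=2 | obs) = 11/90 / 1/3 = 11/30
P(X=3 | obs) = 19/90 / 1/3 = 19/30

P(X=2) = 11/30, P(X=3) = 19/30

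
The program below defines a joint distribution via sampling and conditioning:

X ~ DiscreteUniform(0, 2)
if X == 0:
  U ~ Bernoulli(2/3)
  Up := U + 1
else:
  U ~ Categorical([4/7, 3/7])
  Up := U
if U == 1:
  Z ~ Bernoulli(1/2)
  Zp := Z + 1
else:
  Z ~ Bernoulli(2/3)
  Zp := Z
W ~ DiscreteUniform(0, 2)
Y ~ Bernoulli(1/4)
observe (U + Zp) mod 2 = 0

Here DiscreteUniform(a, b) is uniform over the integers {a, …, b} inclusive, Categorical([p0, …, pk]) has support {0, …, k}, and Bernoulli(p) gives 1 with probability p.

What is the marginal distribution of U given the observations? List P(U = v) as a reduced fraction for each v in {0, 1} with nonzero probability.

P(U=0) = 31/79, P(U=1) = 48/79

Enumerate traces; 36 have nonzero weight after conditioning:
  (X=0, U=0, Z=0, W=0, Y=0) weight 1/108
  (X=0, U=0, Z=0, W=0, Y=1) weight 1/324
  (X=0, U=0, Z=0, W=1, Y=0) weight 1/108
  (X=0, U=0, Z=0, W=1, Y=1) weight 1/324
  (X=0, U=0, Z=0, W=2, Y=0) weight 1/108
  (X=0, U=0, Z=0, W=2, Y=1) weight 1/324
  (X=0, U=1, Z=0, W=0, Y=0) weight 1/36
  (X=0, U=1, Z=0, W=0, Y=1) weight 1/108
  … 28 more
Group by U:
  weight(U=0) = 31/189
  weight(U=1) = 16/63
Total weight = 31/189 + 16/63 = 79/189
P(U=0 | obs) = 31/189 / 79/189 = 31/79
P(U=1 | obs) = 16/63 / 79/189 = 48/79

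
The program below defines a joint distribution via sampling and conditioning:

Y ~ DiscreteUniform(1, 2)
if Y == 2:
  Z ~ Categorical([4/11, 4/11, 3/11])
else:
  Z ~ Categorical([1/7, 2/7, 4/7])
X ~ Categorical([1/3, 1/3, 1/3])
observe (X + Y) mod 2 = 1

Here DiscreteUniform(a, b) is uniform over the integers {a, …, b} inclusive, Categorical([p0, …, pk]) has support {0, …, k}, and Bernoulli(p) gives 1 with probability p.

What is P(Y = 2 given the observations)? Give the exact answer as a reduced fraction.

P(Y = 2 | obs) = 1/3

Enumerate traces; 9 have nonzero weight after conditioning:
  (Y=1, Z=0, X=0) weight 1/42
  (Y=1, Z=0, X=2) weight 1/42
  (Y=1, Z=1, X=0) weight 1/21
  (Y=1, Z=1, X=2) weight 1/21
  (Y=1, Z=2, X=0) weight 2/21
  (Y=1, Z=2, X=2) weight 2/21
  (Y=2, Z=0, X=1) weight 2/33
  (Y=2, Z=1, X=1) weight 2/33
  … 1 more
Group by Y:
  weight(Y=1) = 1/3
  weight(Y=2) = 1/6
Total weight = 1/3 + 1/6 = 1/2
P(Y=1 | obs) = 1/3 / 1/2 = 2/3
P(Y=2 | obs) = 1/6 / 1/2 = 1/3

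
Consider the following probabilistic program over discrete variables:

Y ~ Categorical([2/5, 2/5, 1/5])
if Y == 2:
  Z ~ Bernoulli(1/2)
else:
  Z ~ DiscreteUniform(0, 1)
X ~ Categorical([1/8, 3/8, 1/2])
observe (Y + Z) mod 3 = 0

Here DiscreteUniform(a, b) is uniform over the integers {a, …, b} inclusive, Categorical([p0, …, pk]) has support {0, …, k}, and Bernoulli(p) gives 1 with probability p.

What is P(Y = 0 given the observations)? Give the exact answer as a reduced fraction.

P(Y = 0 | obs) = 2/3

Enumerate traces; 6 have nonzero weight after conditioning:
  (Y=0, Z=0, X=0) weight 1/40
  (Y=0, Z=0, X=1) weight 3/40
  (Y=0, Z=0, X=2) weight 1/10
  (Y=2, Z=1, X=0) weight 1/80
  (Y=2, Z=1, X=1) weight 3/80
  (Y=2, Z=1, X=2) weight 1/20
Group by Y:
  weight(Y=0) = 1/5
  weight(Y=2) = 1/10
Total weight = 1/5 + 1/10 = 3/10
P(Y=0 | obs) = 1/5 / 3/10 = 2/3
P(Y=2 | obs) = 1/10 / 3/10 = 1/3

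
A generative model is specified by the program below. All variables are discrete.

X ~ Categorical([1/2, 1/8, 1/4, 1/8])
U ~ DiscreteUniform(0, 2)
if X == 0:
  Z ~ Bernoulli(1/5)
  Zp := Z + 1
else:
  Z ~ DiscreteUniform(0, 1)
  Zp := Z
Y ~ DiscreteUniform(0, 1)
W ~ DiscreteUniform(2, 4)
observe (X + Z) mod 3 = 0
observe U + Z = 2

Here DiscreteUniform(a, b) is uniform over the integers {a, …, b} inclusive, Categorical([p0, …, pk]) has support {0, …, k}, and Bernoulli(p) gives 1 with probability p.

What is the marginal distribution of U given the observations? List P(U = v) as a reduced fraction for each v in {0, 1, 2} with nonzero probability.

P(U=1) = 10/47, P(U=2) = 37/47

Enumerate traces; 18 have nonzero weight after conditioning:
  (X=0, U=2, Z=0, Y=0, W=2) weight 1/45
  (X=0, U=2, Z=0, Y=0, W=3) weight 1/45
  (X=0, U=2, Z=0, Y=0, W=4) weight 1/45
  (X=0, U=2, Z=0, Y=1, W=2) weight 1/45
  (X=0, U=2, Z=0, Y=1, W=3) weight 1/45
  (X=0, U=2, Z=0, Y=1, W=4) weight 1/45
  (X=2, U=1, Z=1, Y=0, W=2) weight 1/144
  (X=2, U=1, Z=1, Y=0, W=3) weight 1/144
  … 10 more
Group by U:
  weight(U=1) = 1/24
  weight(U=2) = 37/240
Total weight = 1/24 + 37/240 = 47/240
P(U=1 | obs) = 1/24 / 47/240 = 10/47
P(U=2 | obs) = 37/240 / 47/240 = 37/47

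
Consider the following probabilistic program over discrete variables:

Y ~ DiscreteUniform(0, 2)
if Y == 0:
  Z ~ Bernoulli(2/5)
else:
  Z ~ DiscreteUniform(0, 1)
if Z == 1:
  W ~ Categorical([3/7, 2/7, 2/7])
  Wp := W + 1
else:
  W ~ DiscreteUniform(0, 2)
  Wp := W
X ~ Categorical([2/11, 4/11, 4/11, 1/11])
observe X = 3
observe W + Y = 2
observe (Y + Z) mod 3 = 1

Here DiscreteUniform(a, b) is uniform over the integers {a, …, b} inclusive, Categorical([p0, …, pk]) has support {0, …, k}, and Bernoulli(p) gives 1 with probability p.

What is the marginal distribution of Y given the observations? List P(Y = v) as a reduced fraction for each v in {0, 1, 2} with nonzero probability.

Enumerate traces; 2 have nonzero weight after conditioning:
  (Y=0, Z=1, W=2, X=3) weight 4/1155
  (Y=1, Z=0, W=1, X=3) weight 1/198
Group by Y:
  weight(Y=0) = 4/1155
  weight(Y=1) = 1/198
Total weight = 4/1155 + 1/198 = 59/6930
P(Y=0 | obs) = 4/1155 / 59/6930 = 24/59
P(Y=1 | obs) = 1/198 / 59/6930 = 35/59

P(Y=0) = 24/59, P(Y=1) = 35/59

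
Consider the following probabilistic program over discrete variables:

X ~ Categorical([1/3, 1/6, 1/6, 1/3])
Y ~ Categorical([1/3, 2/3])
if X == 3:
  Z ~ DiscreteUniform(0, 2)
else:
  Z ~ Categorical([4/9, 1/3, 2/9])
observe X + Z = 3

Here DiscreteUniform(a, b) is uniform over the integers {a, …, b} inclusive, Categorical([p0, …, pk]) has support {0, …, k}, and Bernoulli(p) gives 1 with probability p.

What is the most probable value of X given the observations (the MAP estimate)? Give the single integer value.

argmax_v P(X = v | obs) = 3

Enumerate traces; 6 have nonzero weight after conditioning:
  (X=1, Y=0, Z=2) weight 1/81
  (X=1, Y=1, Z=2) weight 2/81
  (X=2, Y=0, Z=1) weight 1/54
  (X=2, Y=1, Z=1) weight 1/27
  (X=3, Y=0, Z=0) weight 1/27
  (X=3, Y=1, Z=0) weight 2/27
Group by X:
  weight(X=1) = 1/27
  weight(X=2) = 1/18
  weight(X=3) = 1/9
Total weight = 1/27 + 1/18 + 1/9 = 11/54
P(X=1 | obs) = 1/27 / 11/54 = 2/11
P(X=2 | obs) = 1/18 / 11/54 = 3/11
P(X=3 | obs) = 1/9 / 11/54 = 6/11
argmax = 3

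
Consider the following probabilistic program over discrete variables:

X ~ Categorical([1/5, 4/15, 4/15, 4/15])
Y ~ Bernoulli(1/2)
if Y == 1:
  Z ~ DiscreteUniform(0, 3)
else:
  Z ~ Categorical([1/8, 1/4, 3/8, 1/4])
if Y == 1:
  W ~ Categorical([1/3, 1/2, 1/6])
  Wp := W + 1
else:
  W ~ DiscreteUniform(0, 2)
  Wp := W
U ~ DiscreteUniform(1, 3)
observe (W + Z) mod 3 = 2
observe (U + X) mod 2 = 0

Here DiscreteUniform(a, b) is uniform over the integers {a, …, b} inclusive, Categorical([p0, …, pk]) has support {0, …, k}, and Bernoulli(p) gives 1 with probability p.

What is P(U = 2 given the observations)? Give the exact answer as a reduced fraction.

Enumerate traces; 48 have nonzero weight after conditioning:
  (X=0, Y=0, Z=0, W=2, U=2) weight 1/720
  (X=0, Y=0, Z=1, W=1, U=2) weight 1/360
  (X=0, Y=0, Z=2, W=0, U=2) weight 1/240
  (X=0, Y=0, Z=3, W=2, U=2) weight 1/360
  (X=0, Y=1, Z=0, W=2, U=2) weight 1/720
  (X=0, Y=1, Z=1, W=1, U=2) weight 1/240
  (X=0, Y=1, Z=2, W=0, U=2) weight 1/360
  (X=0, Y=1, Z=3, W=2, U=2) weight 1/720
  (X=1, Y=0, Z=0, W=2, U=1) weight 1/540
  (X=1, Y=0, Z=0, W=2, U=3) weight 1/540
  … 38 more
Group by U:
  weight(U=1) = 1/18
  weight(U=2) = 7/144
  weight(U=3) = 1/18
Total weight = 1/18 + 7/144 + 1/18 = 23/144
P(U=1 | obs) = 1/18 / 23/144 = 8/23
P(U=2 | obs) = 7/144 / 23/144 = 7/23
P(U=3 | obs) = 1/18 / 23/144 = 8/23

P(U = 2 | obs) = 7/23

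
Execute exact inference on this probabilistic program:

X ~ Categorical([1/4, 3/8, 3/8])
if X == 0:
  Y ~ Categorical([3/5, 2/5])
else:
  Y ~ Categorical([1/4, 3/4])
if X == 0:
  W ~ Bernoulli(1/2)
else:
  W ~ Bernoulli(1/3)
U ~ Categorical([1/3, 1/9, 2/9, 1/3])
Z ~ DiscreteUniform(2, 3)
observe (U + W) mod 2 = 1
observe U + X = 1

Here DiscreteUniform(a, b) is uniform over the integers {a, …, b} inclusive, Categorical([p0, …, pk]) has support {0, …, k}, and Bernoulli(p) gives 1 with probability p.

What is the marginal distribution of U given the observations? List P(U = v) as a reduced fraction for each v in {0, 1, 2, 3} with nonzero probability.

P(U=0) = 3/4, P(U=1) = 1/4

Enumerate traces; 8 have nonzero weight after conditioning:
  (X=0, Y=0, W=0, U=1, Z=2) weight 1/240
  (X=0, Y=0, W=0, U=1, Z=3) weight 1/240
  (X=0, Y=1, W=0, U=1, Z=2) weight 1/360
  (X=0, Y=1, W=0, U=1, Z=3) weight 1/360
  (X=1, Y=0, W=1, U=0, Z=2) weight 1/192
  (X=1, Y=0, W=1, U=0, Z=3) weight 1/192
  (X=1, Y=1, W=1, U=0, Z=2) weight 1/64
  (X=1, Y=1, W=1, U=0, Z=3) weight 1/64
Group by U:
  weight(U=0) = 1/24
  weight(U=1) = 1/72
Total weight = 1/24 + 1/72 = 1/18
P(U=0 | obs) = 1/24 / 1/18 = 3/4
P(U=1 | obs) = 1/72 / 1/18 = 1/4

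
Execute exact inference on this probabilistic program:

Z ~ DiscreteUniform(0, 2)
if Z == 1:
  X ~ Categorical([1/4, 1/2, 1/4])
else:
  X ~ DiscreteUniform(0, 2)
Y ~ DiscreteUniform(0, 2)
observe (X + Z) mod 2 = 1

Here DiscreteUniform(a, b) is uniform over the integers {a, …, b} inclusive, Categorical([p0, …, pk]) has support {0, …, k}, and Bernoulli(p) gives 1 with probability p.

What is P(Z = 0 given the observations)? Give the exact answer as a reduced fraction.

Enumerate traces; 12 have nonzero weight after conditioning:
  (Z=0, X=1, Y=0) weight 1/27
  (Z=0, X=1, Y=1) weight 1/27
  (Z=0, X=1, Y=2) weight 1/27
  (Z=1, X=0, Y=0) weight 1/36
  (Z=1, X=0, Y=1) weight 1/36
  (Z=1, X=0, Y=2) weight 1/36
  (Z=1, X=2, Y=0) weight 1/36
  (Z=1, X=2, Y=1) weight 1/36
  (Z=2, X=1, Y=0) weight 1/27
  … 3 more
Group by Z:
  weight(Z=0) = 1/9
  weight(Z=1) = 1/6
  weight(Z=2) = 1/9
Total weight = 1/9 + 1/6 + 1/9 = 7/18
P(Z=0 | obs) = 1/9 / 7/18 = 2/7
P(Z=1 | obs) = 1/6 / 7/18 = 3/7
P(Z=2 | obs) = 1/9 / 7/18 = 2/7

P(Z = 0 | obs) = 2/7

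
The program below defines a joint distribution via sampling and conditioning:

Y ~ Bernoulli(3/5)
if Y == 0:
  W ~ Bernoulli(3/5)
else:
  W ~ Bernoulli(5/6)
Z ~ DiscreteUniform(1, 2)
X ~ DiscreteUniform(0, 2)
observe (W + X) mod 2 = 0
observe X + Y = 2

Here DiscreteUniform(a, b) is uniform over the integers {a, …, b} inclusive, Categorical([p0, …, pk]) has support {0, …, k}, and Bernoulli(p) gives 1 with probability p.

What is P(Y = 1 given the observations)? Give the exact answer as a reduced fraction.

P(Y = 1 | obs) = 25/33

Enumerate traces; 4 have nonzero weight after conditioning:
  (Y=0, W=0, Z=1, X=2) weight 2/75
  (Y=0, W=0, Z=2, X=2) weight 2/75
  (Y=1, W=1, Z=1, X=1) weight 1/12
  (Y=1, W=1, Z=2, X=1) weight 1/12
Group by Y:
  weight(Y=0) = 4/75
  weight(Y=1) = 1/6
Total weight = 4/75 + 1/6 = 11/50
P(Y=0 | obs) = 4/75 / 11/50 = 8/33
P(Y=1 | obs) = 1/6 / 11/50 = 25/33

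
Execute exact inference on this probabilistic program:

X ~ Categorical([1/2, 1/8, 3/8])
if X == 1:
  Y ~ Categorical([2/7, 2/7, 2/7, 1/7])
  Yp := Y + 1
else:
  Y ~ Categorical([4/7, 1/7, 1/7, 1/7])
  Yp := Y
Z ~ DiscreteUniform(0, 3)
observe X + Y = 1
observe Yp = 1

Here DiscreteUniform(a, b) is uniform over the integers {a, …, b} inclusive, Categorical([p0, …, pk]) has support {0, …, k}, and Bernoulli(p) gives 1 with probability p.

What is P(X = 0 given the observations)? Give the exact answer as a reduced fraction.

Enumerate traces; 8 have nonzero weight after conditioning:
  (X=0, Y=1, Z=0) weight 1/56
  (X=0, Y=1, Z=1) weight 1/56
  (X=0, Y=1, Z=2) weight 1/56
  (X=0, Y=1, Z=3) weight 1/56
  (X=1, Y=0, Z=0) weight 1/112
  (X=1, Y=0, Z=1) weight 1/112
  (X=1, Y=0, Z=2) weight 1/112
  (X=1, Y=0, Z=3) weight 1/112
Group by X:
  weight(X=0) = 1/14
  weight(X=1) = 1/28
Total weight = 1/14 + 1/28 = 3/28
P(X=0 | obs) = 1/14 / 3/28 = 2/3
P(X=1 | obs) = 1/28 / 3/28 = 1/3

P(X = 0 | obs) = 2/3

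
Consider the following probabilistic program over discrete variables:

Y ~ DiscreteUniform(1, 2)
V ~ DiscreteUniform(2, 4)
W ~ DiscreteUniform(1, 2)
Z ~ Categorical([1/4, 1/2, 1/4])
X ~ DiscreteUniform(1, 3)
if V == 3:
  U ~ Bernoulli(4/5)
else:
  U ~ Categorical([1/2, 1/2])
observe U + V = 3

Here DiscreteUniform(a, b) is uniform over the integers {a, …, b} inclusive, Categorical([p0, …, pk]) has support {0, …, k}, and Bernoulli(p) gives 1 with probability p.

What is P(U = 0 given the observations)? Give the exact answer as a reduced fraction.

Enumerate traces; 72 have nonzero weight after conditioning:
  (Y=1, V=2, W=1, Z=0, X=1, U=1) weight 1/288
  (Y=1, V=2, W=1, Z=0, X=2, U=1) weight 1/288
  (Y=1, V=2, W=1, Z=0, X=3, U=1) weight 1/288
  (Y=1, V=2, W=1, Z=1, X=1, U=1) weight 1/144
  (Y=1, V=2, W=1, Z=1, X=2, U=1) weight 1/144
  (Y=1, V=2, W=1, Z=1, X=3, U=1) weight 1/144
  (Y=1, V=2, W=1, Z=2, X=1, U=1) weight 1/288
  (Y=1, V=2, W=1, Z=2, X=2, U=1) weight 1/288
  (Y=1, V=3, W=1, Z=0, X=1, U=0) weight 1/720
  … 63 more
Group by U:
  weight(U=0) = 1/15
  weight(U=1) = 1/6
Total weight = 1/15 + 1/6 = 7/30
P(U=0 | obs) = 1/15 / 7/30 = 2/7
P(U=1 | obs) = 1/6 / 7/30 = 5/7

P(U = 0 | obs) = 2/7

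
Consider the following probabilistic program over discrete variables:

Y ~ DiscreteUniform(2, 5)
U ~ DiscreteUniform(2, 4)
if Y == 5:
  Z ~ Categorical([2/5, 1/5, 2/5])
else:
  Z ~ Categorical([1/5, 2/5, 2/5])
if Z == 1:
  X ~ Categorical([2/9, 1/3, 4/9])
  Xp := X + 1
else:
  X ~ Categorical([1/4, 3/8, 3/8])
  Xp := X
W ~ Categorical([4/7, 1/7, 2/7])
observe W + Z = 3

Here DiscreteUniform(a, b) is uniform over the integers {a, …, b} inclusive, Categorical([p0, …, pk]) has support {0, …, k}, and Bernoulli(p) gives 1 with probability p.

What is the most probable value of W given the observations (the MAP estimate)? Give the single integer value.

argmax_v P(W = v | obs) = 2

Enumerate traces; 72 have nonzero weight after conditioning:
  (Y=2, U=2, Z=1, X=0, W=2) weight 2/945
  (Y=2, U=2, Z=1, X=1, W=2) weight 1/315
  (Y=2, U=2, Z=1, X=2, W=2) weight 4/945
  (Y=2, U=2, Z=2, X=0, W=1) weight 1/840
  (Y=2, U=2, Z=2, X=1, W=1) weight 1/560
  (Y=2, U=2, Z=2, X=2, W=1) weight 1/560
  (Y=2, U=3, Z=1, X=0, W=2) weight 2/945
  (Y=2, U=3, Z=1, X=1, W=2) weight 1/315
  … 64 more
Group by W:
  weight(W=1) = 2/35
  weight(W=2) = 1/10
Total weight = 2/35 + 1/10 = 11/70
P(W=1 | obs) = 2/35 / 11/70 = 4/11
P(W=2 | obs) = 1/10 / 11/70 = 7/11
argmax = 2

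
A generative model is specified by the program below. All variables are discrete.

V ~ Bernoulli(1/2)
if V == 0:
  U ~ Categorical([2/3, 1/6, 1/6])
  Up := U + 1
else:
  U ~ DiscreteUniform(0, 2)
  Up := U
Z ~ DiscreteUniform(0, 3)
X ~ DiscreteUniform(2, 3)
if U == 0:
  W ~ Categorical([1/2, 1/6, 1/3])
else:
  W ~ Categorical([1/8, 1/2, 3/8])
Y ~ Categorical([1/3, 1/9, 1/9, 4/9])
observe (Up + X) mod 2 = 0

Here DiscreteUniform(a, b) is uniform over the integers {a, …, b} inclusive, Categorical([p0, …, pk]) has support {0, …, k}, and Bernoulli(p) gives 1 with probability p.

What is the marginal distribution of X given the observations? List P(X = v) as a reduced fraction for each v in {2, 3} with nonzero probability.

Enumerate traces; 288 have nonzero weight after conditioning:
  (V=0, U=0, Z=0, X=3, W=0, Y=0) weight 1/144
  (V=0, U=0, Z=0, X=3, W=0, Y=1) weight 1/432
  (V=0, U=0, Z=0, X=3, W=0, Y=2) weight 1/432
  (V=0, U=0, Z=0, X=3, W=0, Y=3) weight 1/108
  (V=0, U=0, Z=0, X=3, W=1, Y=0) weight 1/432
  (V=0, U=0, Z=0, X=3, W=1, Y=1) weight 1/1296
  (V=0, U=0, Z=0, X=3, W=1, Y=2) weight 1/1296
  (V=0, U=0, Z=0, X=3, W=1, Y=3) weight 1/324
  (V=0, U=1, Z=0, X=2, W=0, Y=0) weight 1/2304
  … 279 more
Group by X:
  weight(X=2) = 5/24
  weight(X=3) = 7/24
Total weight = 5/24 + 7/24 = 1/2
P(X=2 | obs) = 5/24 / 1/2 = 5/12
P(X=3 | obs) = 7/24 / 1/2 = 7/12

P(X=2) = 5/12, P(X=3) = 7/12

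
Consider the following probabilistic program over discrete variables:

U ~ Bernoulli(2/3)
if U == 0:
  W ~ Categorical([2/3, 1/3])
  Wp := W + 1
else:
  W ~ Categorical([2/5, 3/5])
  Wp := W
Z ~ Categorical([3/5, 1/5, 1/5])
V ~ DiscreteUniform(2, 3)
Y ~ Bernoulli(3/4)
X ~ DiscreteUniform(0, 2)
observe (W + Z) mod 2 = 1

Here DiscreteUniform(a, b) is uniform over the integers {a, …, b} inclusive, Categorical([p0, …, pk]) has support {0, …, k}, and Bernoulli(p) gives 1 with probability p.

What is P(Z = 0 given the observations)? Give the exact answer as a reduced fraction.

Enumerate traces; 72 have nonzero weight after conditioning:
  (U=0, W=0, Z=1, V=2, Y=0, X=0) weight 1/540
  (U=0, W=0, Z=1, V=2, Y=0, X=1) weight 1/540
  (U=0, W=0, Z=1, V=2, Y=0, X=2) weight 1/540
  (U=0, W=0, Z=1, V=2, Y=1, X=0) weight 1/180
  (U=0, W=0, Z=1, V=2, Y=1, X=1) weight 1/180
  (U=0, W=0, Z=1, V=2, Y=1, X=2) weight 1/180
  (U=0, W=0, Z=1, V=3, Y=0, X=0) weight 1/540
  (U=0, W=0, Z=1, V=3, Y=0, X=1) weight 1/540
  (U=0, W=1, Z=0, V=2, Y=0, X=0) weight 1/360
  (U=0, W=1, Z=2, V=2, Y=0, X=0) weight 1/1080
  … 62 more
Group by Z:
  weight(Z=0) = 23/75
  weight(Z=1) = 22/225
  weight(Z=2) = 23/225
Total weight = 23/75 + 22/225 + 23/225 = 38/75
P(Z=0 | obs) = 23/75 / 38/75 = 23/38
P(Z=1 | obs) = 22/225 / 38/75 = 11/57
P(Z=2 | obs) = 23/225 / 38/75 = 23/114

P(Z = 0 | obs) = 23/38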